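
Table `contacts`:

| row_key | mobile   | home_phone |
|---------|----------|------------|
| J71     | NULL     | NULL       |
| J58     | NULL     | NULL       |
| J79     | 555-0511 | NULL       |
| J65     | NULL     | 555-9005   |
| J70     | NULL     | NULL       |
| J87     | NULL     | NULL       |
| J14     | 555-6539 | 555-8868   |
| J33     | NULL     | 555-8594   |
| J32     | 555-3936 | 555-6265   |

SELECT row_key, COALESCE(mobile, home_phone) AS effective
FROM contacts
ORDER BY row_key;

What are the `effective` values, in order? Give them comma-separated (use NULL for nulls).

555-6539, 555-3936, 555-8594, NULL, 555-9005, NULL, NULL, 555-0511, NULL

row_key=J14: mobile=555-6539 → 555-6539
row_key=J32: mobile=555-3936 → 555-3936
row_key=J33: mobile=NULL, home_phone=555-8594 → 555-8594
row_key=J58: mobile=NULL, home_phone=NULL (all NULL) → NULL
row_key=J65: mobile=NULL, home_phone=555-9005 → 555-9005
row_key=J70: mobile=NULL, home_phone=NULL (all NULL) → NULL
row_key=J71: mobile=NULL, home_phone=NULL (all NULL) → NULL
row_key=J79: mobile=555-0511 → 555-0511
row_key=J87: mobile=NULL, home_phone=NULL (all NULL) → NULL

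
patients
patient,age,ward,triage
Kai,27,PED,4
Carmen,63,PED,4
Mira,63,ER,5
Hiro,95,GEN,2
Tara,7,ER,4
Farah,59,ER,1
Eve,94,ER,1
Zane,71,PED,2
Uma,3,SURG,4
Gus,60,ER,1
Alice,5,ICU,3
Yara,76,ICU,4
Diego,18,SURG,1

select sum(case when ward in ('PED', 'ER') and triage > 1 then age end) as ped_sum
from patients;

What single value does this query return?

patient=Kai: ✓ → 27
patient=Carmen: ✓ → 63
patient=Mira: ✓ → 63
patient=Hiro: ✗
patient=Tara: ✓ → 7
patient=Farah: ✗
patient=Eve: ✗
patient=Zane: ✓ → 71
patient=Uma: ✗
patient=Gus: ✗
patient=Alice: ✗
patient=Yara: ✗
patient=Diego: ✗
ped_sum = 27 + 63 + 63 + 7 + 71 = 231

231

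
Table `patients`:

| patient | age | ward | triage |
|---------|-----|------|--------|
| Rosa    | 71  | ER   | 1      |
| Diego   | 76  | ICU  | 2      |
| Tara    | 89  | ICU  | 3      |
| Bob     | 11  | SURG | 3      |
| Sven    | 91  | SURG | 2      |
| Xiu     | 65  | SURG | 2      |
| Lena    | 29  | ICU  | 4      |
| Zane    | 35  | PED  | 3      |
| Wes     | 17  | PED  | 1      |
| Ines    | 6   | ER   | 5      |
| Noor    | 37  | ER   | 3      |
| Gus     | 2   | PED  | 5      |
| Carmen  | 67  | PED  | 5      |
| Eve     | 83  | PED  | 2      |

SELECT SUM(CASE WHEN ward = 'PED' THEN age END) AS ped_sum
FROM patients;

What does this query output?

204

patient=Rosa: ✗
patient=Diego: ✗
patient=Tara: ✗
patient=Bob: ✗
patient=Sven: ✗
patient=Xiu: ✗
patient=Lena: ✗
patient=Zane: ✓ → 35
patient=Wes: ✓ → 17
patient=Ines: ✗
patient=Noor: ✗
patient=Gus: ✓ → 2
patient=Carmen: ✓ → 67
patient=Eve: ✓ → 83
ped_sum = 35 + 17 + 2 + 67 + 83 = 204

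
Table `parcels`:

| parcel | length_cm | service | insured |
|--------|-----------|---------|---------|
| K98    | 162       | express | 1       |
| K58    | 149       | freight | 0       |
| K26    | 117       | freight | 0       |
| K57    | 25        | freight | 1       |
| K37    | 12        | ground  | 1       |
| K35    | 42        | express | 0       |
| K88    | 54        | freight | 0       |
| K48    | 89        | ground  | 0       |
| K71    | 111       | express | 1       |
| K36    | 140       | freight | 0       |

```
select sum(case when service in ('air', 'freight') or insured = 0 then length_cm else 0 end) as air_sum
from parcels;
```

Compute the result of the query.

parcel=K98: ✗
parcel=K58: ✓ → 149
parcel=K26: ✓ → 117
parcel=K57: ✓ → 25
parcel=K37: ✗
parcel=K35: ✓ → 42
parcel=K88: ✓ → 54
parcel=K48: ✓ → 89
parcel=K71: ✗
parcel=K36: ✓ → 140
air_sum = 149 + 117 + 25 + 42 + 54 + 89 + 140 = 616

616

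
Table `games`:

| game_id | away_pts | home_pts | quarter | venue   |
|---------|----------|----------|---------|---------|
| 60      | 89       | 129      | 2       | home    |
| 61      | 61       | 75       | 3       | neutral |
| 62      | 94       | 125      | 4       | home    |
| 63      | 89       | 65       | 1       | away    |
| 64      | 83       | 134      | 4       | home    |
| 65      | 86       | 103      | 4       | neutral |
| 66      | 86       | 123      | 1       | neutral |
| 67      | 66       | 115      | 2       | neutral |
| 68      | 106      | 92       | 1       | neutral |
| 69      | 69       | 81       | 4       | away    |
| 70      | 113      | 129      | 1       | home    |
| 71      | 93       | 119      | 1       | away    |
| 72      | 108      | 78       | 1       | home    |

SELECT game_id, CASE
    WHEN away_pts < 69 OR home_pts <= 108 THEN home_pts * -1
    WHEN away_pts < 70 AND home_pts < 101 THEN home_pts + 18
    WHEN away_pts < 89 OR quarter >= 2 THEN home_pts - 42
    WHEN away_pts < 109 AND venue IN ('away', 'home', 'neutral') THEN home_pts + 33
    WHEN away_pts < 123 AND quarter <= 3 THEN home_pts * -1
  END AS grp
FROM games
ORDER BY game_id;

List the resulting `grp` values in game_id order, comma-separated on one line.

87, -75, 83, -65, 92, -103, 81, -115, -92, -81, -129, 152, -78

game_id=60: away_pts < 89 OR quarter >= 2 → 87
game_id=61: away_pts < 69 OR home_pts <= 108 → -75
game_id=62: away_pts < 89 OR quarter >= 2 → 83
game_id=63: away_pts < 69 OR home_pts <= 108 → -65
game_id=64: away_pts < 89 OR quarter >= 2 → 92
game_id=65: away_pts < 69 OR home_pts <= 108 → -103
game_id=66: away_pts < 89 OR quarter >= 2 → 81
game_id=67: away_pts < 69 OR home_pts <= 108 → -115
game_id=68: away_pts < 69 OR home_pts <= 108 → -92
game_id=69: away_pts < 69 OR home_pts <= 108 → -81
game_id=70: away_pts < 123 AND quarter <= 3 → -129
game_id=71: away_pts < 109 AND venue IN ('away', 'home', 'neutral') → 152
game_id=72: away_pts < 69 OR home_pts <= 108 → -78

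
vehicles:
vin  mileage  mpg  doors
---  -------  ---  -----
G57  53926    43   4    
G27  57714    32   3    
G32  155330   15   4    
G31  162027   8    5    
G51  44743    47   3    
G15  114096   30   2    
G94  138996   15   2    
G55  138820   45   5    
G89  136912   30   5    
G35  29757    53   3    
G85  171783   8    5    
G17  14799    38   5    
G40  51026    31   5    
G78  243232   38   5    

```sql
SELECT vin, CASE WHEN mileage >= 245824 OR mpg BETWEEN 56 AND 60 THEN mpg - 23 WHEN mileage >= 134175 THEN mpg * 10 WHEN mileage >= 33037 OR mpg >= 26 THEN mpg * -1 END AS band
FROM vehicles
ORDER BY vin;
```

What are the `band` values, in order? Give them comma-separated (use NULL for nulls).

-30, -38, -32, 80, 150, -53, -31, -47, 450, -43, 380, 80, 300, 150

vin=G15: mileage >= 33037 OR mpg >= 26 → -30
vin=G17: mileage >= 33037 OR mpg >= 26 → -38
vin=G27: mileage >= 33037 OR mpg >= 26 → -32
vin=G31: mileage >= 134175 → 80
vin=G32: mileage >= 134175 → 150
vin=G35: mileage >= 33037 OR mpg >= 26 → -53
vin=G40: mileage >= 33037 OR mpg >= 26 → -31
vin=G51: mileage >= 33037 OR mpg >= 26 → -47
vin=G55: mileage >= 134175 → 450
vin=G57: mileage >= 33037 OR mpg >= 26 → -43
vin=G78: mileage >= 134175 → 380
vin=G85: mileage >= 134175 → 80
vin=G89: mileage >= 134175 → 300
vin=G94: mileage >= 134175 → 150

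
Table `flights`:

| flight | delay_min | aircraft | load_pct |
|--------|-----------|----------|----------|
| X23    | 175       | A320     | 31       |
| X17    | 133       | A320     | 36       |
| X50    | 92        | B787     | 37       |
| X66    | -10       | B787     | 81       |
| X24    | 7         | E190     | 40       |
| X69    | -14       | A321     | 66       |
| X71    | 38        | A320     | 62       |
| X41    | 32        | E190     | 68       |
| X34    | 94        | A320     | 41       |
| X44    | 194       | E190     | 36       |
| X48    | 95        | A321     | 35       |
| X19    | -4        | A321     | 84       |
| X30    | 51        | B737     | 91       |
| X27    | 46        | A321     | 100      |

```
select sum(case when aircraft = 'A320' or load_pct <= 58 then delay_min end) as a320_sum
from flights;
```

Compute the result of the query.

828

flight=X23: ✓ → 175
flight=X17: ✓ → 133
flight=X50: ✓ → 92
flight=X66: ✗
flight=X24: ✓ → 7
flight=X69: ✗
flight=X71: ✓ → 38
flight=X41: ✗
flight=X34: ✓ → 94
flight=X44: ✓ → 194
flight=X48: ✓ → 95
flight=X19: ✗
flight=X30: ✗
flight=X27: ✗
a320_sum = 175 + 133 + 92 + 7 + 38 + 94 + 194 + 95 = 828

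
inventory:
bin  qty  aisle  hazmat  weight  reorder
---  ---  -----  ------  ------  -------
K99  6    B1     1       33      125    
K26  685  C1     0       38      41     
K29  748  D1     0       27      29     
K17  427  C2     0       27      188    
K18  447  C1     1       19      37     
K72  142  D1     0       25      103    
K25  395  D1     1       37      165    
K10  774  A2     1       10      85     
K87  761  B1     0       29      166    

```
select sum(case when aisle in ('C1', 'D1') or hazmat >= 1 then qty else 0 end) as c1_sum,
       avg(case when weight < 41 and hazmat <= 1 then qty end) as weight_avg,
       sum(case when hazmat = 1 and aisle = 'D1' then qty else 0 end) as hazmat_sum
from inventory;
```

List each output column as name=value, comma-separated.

c1_sum=3197, weight_avg=487.2222222222, hazmat_sum=395

[c1_sum: aisle in ('C1', 'D1') or hazmat >= 1]
bin=K99: ✓ → 6
bin=K26: ✓ → 685
bin=K29: ✓ → 748
bin=K17: ✗
bin=K18: ✓ → 447
bin=K72: ✓ → 142
bin=K25: ✓ → 395
bin=K10: ✓ → 774
bin=K87: ✗
c1_sum = 6 + 685 + 748 + 447 + 142 + 395 + 774 = 3197
—
[weight_avg: weight < 41 and hazmat <= 1]
bin=K99: ✓ → 6
bin=K26: ✓ → 685
bin=K29: ✓ → 748
bin=K17: ✓ → 427
bin=K18: ✓ → 447
bin=K72: ✓ → 142
bin=K25: ✓ → 395
bin=K10: ✓ → 774
bin=K87: ✓ → 761
weight_avg = (6 + 685 + 748 + 427 + 447 + 142 + 395 + 774 + 761) / 9 = 487.2222222222
—
[hazmat_sum: hazmat = 1 and aisle = 'D1']
bin=K99: ✗
bin=K26: ✗
bin=K29: ✗
bin=K17: ✗
bin=K18: ✗
bin=K72: ✗
bin=K25: ✓ → 395
bin=K10: ✗
bin=K87: ✗
hazmat_sum = 395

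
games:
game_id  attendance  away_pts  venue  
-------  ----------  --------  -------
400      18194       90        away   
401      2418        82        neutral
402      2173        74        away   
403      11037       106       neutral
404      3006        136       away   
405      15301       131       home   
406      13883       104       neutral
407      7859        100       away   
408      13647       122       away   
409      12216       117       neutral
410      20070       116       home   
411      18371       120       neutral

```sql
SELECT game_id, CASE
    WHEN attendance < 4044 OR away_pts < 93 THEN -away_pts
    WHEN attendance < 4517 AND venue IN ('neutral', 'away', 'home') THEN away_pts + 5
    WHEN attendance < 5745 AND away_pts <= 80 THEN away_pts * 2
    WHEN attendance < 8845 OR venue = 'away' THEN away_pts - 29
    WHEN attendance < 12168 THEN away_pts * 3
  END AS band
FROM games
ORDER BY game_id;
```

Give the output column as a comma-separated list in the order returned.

game_id=400: attendance < 4044 OR away_pts < 93 → -90
game_id=401: attendance < 4044 OR away_pts < 93 → -82
game_id=402: attendance < 4044 OR away_pts < 93 → -74
game_id=403: attendance < 12168 → 318
game_id=404: attendance < 4044 OR away_pts < 93 → -136
game_id=405: (no match → NULL) → NULL
game_id=406: (no match → NULL) → NULL
game_id=407: attendance < 8845 OR venue = 'away' → 71
game_id=408: attendance < 8845 OR venue = 'away' → 93
game_id=409: (no match → NULL) → NULL
game_id=410: (no match → NULL) → NULL
game_id=411: (no match → NULL) → NULL

-90, -82, -74, 318, -136, NULL, NULL, 71, 93, NULL, NULL, NULL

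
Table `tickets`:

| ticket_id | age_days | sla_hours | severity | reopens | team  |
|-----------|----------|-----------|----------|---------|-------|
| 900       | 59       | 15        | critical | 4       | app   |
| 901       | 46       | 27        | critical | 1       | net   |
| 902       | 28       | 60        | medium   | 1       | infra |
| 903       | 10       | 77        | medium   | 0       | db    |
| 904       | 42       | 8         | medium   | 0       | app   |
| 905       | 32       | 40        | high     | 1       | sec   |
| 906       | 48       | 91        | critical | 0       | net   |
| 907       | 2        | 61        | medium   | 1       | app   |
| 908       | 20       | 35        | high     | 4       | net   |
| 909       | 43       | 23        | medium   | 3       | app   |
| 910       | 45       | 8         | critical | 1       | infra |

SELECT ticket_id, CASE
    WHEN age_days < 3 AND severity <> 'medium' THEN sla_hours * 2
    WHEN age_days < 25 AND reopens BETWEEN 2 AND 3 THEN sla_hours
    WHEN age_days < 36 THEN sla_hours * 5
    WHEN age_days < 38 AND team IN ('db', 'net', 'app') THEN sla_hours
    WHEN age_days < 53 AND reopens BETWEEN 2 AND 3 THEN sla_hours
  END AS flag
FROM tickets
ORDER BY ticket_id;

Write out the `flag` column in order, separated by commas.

NULL, NULL, 300, 385, NULL, 200, NULL, 305, 175, 23, NULL

ticket_id=900: (no match → NULL) → NULL
ticket_id=901: (no match → NULL) → NULL
ticket_id=902: age_days < 36 → 300
ticket_id=903: age_days < 36 → 385
ticket_id=904: (no match → NULL) → NULL
ticket_id=905: age_days < 36 → 200
ticket_id=906: (no match → NULL) → NULL
ticket_id=907: age_days < 36 → 305
ticket_id=908: age_days < 36 → 175
ticket_id=909: age_days < 53 AND reopens BETWEEN 2 AND 3 → 23
ticket_id=910: (no match → NULL) → NULL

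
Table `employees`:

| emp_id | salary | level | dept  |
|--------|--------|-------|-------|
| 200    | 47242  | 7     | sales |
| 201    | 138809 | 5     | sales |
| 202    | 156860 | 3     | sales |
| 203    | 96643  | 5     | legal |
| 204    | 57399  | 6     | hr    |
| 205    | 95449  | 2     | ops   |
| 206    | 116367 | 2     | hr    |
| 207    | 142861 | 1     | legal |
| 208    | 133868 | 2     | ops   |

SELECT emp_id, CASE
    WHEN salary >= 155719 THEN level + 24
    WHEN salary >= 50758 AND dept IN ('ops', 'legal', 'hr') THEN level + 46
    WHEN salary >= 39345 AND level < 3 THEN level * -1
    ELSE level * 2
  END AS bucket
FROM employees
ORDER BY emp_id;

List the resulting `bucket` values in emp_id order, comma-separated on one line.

14, 10, 27, 51, 52, 48, 48, 47, 48

emp_id=200: ELSE → 14
emp_id=201: ELSE → 10
emp_id=202: salary >= 155719 → 27
emp_id=203: salary >= 50758 AND dept IN ('ops', 'legal', 'hr') → 51
emp_id=204: salary >= 50758 AND dept IN ('ops', 'legal', 'hr') → 52
emp_id=205: salary >= 50758 AND dept IN ('ops', 'legal', 'hr') → 48
emp_id=206: salary >= 50758 AND dept IN ('ops', 'legal', 'hr') → 48
emp_id=207: salary >= 50758 AND dept IN ('ops', 'legal', 'hr') → 47
emp_id=208: salary >= 50758 AND dept IN ('ops', 'legal', 'hr') → 48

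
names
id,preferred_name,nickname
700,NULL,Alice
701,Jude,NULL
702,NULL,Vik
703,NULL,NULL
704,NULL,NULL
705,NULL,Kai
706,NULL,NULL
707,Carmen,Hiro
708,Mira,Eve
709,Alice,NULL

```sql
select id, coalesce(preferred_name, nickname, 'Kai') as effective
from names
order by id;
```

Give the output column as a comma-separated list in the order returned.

Alice, Jude, Vik, Kai, Kai, Kai, Kai, Carmen, Mira, Alice

id=700: preferred_name=NULL, nickname=Alice → Alice
id=701: preferred_name=Jude → Jude
id=702: preferred_name=NULL, nickname=Vik → Vik
id=703: preferred_name=NULL, nickname=NULL, → literal Kai → Kai
id=704: preferred_name=NULL, nickname=NULL, → literal Kai → Kai
id=705: preferred_name=NULL, nickname=Kai → Kai
id=706: preferred_name=NULL, nickname=NULL, → literal Kai → Kai
id=707: preferred_name=Carmen → Carmen
id=708: preferred_name=Mira → Mira
id=709: preferred_name=Alice → Alice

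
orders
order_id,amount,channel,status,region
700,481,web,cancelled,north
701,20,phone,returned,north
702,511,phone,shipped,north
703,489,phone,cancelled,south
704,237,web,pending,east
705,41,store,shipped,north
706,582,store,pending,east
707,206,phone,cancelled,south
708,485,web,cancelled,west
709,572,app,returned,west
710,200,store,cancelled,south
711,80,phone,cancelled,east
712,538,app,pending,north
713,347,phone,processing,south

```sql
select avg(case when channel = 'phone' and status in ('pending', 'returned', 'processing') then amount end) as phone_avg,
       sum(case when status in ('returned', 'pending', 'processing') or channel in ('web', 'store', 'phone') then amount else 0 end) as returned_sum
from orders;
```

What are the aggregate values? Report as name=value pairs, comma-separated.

[phone_avg: channel = 'phone' and status in ('pending', 'returned', 'processing')]
order_id=700: ✗
order_id=701: ✓ → 20
order_id=702: ✗
order_id=703: ✗
order_id=704: ✗
order_id=705: ✗
order_id=706: ✗
order_id=707: ✗
order_id=708: ✗
order_id=709: ✗
order_id=710: ✗
order_id=711: ✗
order_id=712: ✗
order_id=713: ✓ → 347
phone_avg = (20 + 347) / 2 = 183.5
—
[returned_sum: status in ('returned', 'pending', 'processing') or channel in ('web', 'store', 'phone')]
order_id=700: ✓ → 481
order_id=701: ✓ → 20
order_id=702: ✓ → 511
order_id=703: ✓ → 489
order_id=704: ✓ → 237
order_id=705: ✓ → 41
order_id=706: ✓ → 582
order_id=707: ✓ → 206
order_id=708: ✓ → 485
order_id=709: ✓ → 572
order_id=710: ✓ → 200
order_id=711: ✓ → 80
order_id=712: ✓ → 538
order_id=713: ✓ → 347
returned_sum = 481 + 20 + 511 + 489 + 237 + 41 + 582 + 206 + 485 + 572 + 200 + 80 + 538 + 347 = 4789

phone_avg=183.5, returned_sum=4789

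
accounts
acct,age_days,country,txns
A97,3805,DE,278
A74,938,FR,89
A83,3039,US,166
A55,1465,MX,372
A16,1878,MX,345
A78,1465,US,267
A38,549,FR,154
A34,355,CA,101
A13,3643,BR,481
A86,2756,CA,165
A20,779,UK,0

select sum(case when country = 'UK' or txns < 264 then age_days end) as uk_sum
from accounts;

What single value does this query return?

acct=A97: ✗
acct=A74: ✓ → 938
acct=A83: ✓ → 3039
acct=A55: ✗
acct=A16: ✗
acct=A78: ✗
acct=A38: ✓ → 549
acct=A34: ✓ → 355
acct=A13: ✗
acct=A86: ✓ → 2756
acct=A20: ✓ → 779
uk_sum = 938 + 3039 + 549 + 355 + 2756 + 779 = 8416

8416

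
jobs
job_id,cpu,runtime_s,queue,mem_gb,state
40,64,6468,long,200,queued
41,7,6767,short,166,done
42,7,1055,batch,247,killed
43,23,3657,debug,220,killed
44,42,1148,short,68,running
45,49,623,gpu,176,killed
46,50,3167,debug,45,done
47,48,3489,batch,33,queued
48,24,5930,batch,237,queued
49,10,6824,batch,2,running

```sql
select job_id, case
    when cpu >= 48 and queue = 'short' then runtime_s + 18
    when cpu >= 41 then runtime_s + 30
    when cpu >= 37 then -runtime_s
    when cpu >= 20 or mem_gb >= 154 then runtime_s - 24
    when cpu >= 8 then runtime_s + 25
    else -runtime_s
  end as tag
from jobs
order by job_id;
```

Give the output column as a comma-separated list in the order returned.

job_id=40: cpu >= 41 → 6498
job_id=41: cpu >= 20 or mem_gb >= 154 → 6743
job_id=42: cpu >= 20 or mem_gb >= 154 → 1031
job_id=43: cpu >= 20 or mem_gb >= 154 → 3633
job_id=44: cpu >= 41 → 1178
job_id=45: cpu >= 41 → 653
job_id=46: cpu >= 41 → 3197
job_id=47: cpu >= 41 → 3519
job_id=48: cpu >= 20 or mem_gb >= 154 → 5906
job_id=49: cpu >= 8 → 6849

6498, 6743, 1031, 3633, 1178, 653, 3197, 3519, 5906, 6849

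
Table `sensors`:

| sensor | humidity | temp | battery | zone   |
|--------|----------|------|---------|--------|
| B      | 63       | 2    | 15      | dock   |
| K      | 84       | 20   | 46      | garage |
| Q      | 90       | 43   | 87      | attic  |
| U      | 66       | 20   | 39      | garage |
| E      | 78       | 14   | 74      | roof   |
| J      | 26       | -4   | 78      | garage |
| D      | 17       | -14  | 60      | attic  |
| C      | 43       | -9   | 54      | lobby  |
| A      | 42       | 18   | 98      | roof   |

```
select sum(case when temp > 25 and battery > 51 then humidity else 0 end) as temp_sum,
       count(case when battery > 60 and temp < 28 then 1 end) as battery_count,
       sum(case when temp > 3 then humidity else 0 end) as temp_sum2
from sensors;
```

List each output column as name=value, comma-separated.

[temp_sum: temp > 25 and battery > 51]
sensor=B: ✗
sensor=K: ✗
sensor=Q: ✓ → 90
sensor=U: ✗
sensor=E: ✗
sensor=J: ✗
sensor=D: ✗
sensor=C: ✗
sensor=A: ✗
temp_sum = 90
—
[battery_count: battery > 60 and temp < 28]
sensor=B: ✗
sensor=K: ✗
sensor=Q: ✗
sensor=U: ✗
sensor=E: ✓ → 1
sensor=J: ✓ → 1
sensor=D: ✗
sensor=C: ✗
sensor=A: ✓ → 1
battery_count = COUNT(1, 1, 1) = 3
—
[temp_sum2: temp > 3]
sensor=B: ✗
sensor=K: ✓ → 84
sensor=Q: ✓ → 90
sensor=U: ✓ → 66
sensor=E: ✓ → 78
sensor=J: ✗
sensor=D: ✗
sensor=C: ✗
sensor=A: ✓ → 42
temp_sum2 = 84 + 90 + 66 + 78 + 42 = 360

temp_sum=90, battery_count=3, temp_sum2=360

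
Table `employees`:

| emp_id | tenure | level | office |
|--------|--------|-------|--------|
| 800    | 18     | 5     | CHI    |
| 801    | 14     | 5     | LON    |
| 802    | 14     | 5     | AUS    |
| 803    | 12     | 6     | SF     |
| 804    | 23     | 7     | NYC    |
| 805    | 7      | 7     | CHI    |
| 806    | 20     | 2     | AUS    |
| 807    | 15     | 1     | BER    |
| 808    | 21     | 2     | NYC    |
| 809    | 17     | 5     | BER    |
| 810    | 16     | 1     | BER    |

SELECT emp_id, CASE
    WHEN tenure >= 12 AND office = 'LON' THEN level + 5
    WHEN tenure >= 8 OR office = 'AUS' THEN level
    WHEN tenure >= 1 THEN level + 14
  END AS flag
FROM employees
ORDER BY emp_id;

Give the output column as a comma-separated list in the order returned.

5, 10, 5, 6, 7, 21, 2, 1, 2, 5, 1

emp_id=800: tenure >= 8 OR office = 'AUS' → 5
emp_id=801: tenure >= 12 AND office = 'LON' → 10
emp_id=802: tenure >= 8 OR office = 'AUS' → 5
emp_id=803: tenure >= 8 OR office = 'AUS' → 6
emp_id=804: tenure >= 8 OR office = 'AUS' → 7
emp_id=805: tenure >= 1 → 21
emp_id=806: tenure >= 8 OR office = 'AUS' → 2
emp_id=807: tenure >= 8 OR office = 'AUS' → 1
emp_id=808: tenure >= 8 OR office = 'AUS' → 2
emp_id=809: tenure >= 8 OR office = 'AUS' → 5
emp_id=810: tenure >= 8 OR office = 'AUS' → 1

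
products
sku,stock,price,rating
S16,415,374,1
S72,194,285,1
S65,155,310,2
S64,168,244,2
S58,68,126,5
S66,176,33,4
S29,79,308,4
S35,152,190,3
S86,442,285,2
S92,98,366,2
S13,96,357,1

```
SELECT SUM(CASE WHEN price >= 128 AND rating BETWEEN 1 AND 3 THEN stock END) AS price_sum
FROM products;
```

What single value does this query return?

sku=S16: ✓ → 415
sku=S72: ✓ → 194
sku=S65: ✓ → 155
sku=S64: ✓ → 168
sku=S58: ✗
sku=S66: ✗
sku=S29: ✗
sku=S35: ✓ → 152
sku=S86: ✓ → 442
sku=S92: ✓ → 98
sku=S13: ✓ → 96
price_sum = 415 + 194 + 155 + 168 + 152 + 442 + 98 + 96 = 1720

1720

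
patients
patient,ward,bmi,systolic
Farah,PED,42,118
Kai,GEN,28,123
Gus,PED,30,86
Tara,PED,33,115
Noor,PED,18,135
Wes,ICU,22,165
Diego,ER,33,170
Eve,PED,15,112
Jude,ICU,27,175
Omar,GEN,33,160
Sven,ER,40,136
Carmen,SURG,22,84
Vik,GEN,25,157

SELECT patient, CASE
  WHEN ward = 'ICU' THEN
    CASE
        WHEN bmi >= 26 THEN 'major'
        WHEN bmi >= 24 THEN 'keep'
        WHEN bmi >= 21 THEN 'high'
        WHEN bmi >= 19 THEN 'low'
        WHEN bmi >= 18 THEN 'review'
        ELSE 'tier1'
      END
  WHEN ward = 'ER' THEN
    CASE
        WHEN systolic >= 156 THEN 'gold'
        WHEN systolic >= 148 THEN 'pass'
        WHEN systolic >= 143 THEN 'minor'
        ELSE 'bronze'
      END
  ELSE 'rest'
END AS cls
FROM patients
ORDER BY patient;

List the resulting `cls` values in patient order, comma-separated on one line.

rest, gold, rest, rest, rest, major, rest, rest, rest, bronze, rest, rest, high

patient=Carmen: ward='SURG' → outer ELSE → rest
patient=Diego: ward='ER' → inner[systolic >= 156] → gold
patient=Eve: ward='PED' → outer ELSE → rest
patient=Farah: ward='PED' → outer ELSE → rest
patient=Gus: ward='PED' → outer ELSE → rest
patient=Jude: ward='ICU' → inner[bmi >= 26] → major
patient=Kai: ward='GEN' → outer ELSE → rest
patient=Noor: ward='PED' → outer ELSE → rest
patient=Omar: ward='GEN' → outer ELSE → rest
patient=Sven: ward='ER' → inner[ELSE] → bronze
patient=Tara: ward='PED' → outer ELSE → rest
patient=Vik: ward='GEN' → outer ELSE → rest
patient=Wes: ward='ICU' → inner[bmi >= 21] → high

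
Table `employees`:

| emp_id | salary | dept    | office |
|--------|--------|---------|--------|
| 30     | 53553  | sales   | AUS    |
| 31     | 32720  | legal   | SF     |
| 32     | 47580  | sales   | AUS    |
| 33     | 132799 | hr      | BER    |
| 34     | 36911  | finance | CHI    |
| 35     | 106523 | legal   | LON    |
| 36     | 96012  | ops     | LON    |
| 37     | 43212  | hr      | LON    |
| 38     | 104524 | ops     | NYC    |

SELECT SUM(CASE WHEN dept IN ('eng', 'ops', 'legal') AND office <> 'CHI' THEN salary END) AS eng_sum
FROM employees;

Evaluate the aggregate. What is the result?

339779

emp_id=30: ✗
emp_id=31: ✓ → 32720
emp_id=32: ✗
emp_id=33: ✗
emp_id=34: ✗
emp_id=35: ✓ → 106523
emp_id=36: ✓ → 96012
emp_id=37: ✗
emp_id=38: ✓ → 104524
eng_sum = 32720 + 106523 + 96012 + 104524 = 339779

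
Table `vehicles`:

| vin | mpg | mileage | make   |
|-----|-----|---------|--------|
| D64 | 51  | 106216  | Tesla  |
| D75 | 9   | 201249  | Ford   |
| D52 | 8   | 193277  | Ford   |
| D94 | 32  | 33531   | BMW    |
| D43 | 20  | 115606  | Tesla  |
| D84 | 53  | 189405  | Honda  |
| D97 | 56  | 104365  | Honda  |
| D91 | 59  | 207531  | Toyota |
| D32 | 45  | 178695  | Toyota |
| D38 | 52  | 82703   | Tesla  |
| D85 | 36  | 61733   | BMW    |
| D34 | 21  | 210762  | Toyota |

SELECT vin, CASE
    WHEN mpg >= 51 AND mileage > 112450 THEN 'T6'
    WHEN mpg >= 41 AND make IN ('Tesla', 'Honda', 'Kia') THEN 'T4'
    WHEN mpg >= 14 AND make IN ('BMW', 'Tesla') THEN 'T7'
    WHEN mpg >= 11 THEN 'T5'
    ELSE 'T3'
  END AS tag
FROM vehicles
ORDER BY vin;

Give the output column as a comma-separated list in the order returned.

T5, T5, T4, T7, T3, T4, T3, T6, T7, T6, T7, T4

vin=D32: mpg >= 11 → T5
vin=D34: mpg >= 11 → T5
vin=D38: mpg >= 41 AND make IN ('Tesla', 'Honda', 'Kia') → T4
vin=D43: mpg >= 14 AND make IN ('BMW', 'Tesla') → T7
vin=D52: ELSE → T3
vin=D64: mpg >= 41 AND make IN ('Tesla', 'Honda', 'Kia') → T4
vin=D75: ELSE → T3
vin=D84: mpg >= 51 AND mileage > 112450 → T6
vin=D85: mpg >= 14 AND make IN ('BMW', 'Tesla') → T7
vin=D91: mpg >= 51 AND mileage > 112450 → T6
vin=D94: mpg >= 14 AND make IN ('BMW', 'Tesla') → T7
vin=D97: mpg >= 41 AND make IN ('Tesla', 'Honda', 'Kia') → T4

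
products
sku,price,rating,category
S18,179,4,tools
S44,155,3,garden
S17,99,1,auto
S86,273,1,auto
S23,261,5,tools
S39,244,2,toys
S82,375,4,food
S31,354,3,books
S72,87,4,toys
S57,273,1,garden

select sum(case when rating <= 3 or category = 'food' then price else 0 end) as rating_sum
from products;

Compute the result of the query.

sku=S18: ✗
sku=S44: ✓ → 155
sku=S17: ✓ → 99
sku=S86: ✓ → 273
sku=S23: ✗
sku=S39: ✓ → 244
sku=S82: ✓ → 375
sku=S31: ✓ → 354
sku=S72: ✗
sku=S57: ✓ → 273
rating_sum = 155 + 99 + 273 + 244 + 375 + 354 + 273 = 1773

1773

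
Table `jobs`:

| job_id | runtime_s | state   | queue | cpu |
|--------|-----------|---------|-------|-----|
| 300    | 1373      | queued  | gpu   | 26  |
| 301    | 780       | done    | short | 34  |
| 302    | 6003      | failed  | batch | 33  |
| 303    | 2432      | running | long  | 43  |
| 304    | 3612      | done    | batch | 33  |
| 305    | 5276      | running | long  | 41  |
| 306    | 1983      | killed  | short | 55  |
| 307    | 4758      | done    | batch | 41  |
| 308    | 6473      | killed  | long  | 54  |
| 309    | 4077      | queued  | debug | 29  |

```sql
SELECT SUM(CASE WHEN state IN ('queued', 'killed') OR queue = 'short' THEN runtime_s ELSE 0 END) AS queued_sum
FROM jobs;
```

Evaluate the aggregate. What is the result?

job_id=300: ✓ → 1373
job_id=301: ✓ → 780
job_id=302: ✗
job_id=303: ✗
job_id=304: ✗
job_id=305: ✗
job_id=306: ✓ → 1983
job_id=307: ✗
job_id=308: ✓ → 6473
job_id=309: ✓ → 4077
queued_sum = 1373 + 780 + 1983 + 6473 + 4077 = 14686

14686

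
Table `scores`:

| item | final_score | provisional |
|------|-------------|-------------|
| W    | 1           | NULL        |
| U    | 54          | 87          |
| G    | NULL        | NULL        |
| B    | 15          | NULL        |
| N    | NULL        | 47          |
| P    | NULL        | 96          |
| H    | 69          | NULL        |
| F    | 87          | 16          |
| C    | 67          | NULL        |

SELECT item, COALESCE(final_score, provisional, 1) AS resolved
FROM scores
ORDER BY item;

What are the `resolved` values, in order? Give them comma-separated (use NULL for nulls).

item=B: final_score=15 → 15
item=C: final_score=67 → 67
item=F: final_score=87 → 87
item=G: final_score=NULL, provisional=NULL, → literal 1 → 1
item=H: final_score=69 → 69
item=N: final_score=NULL, provisional=47 → 47
item=P: final_score=NULL, provisional=96 → 96
item=U: final_score=54 → 54
item=W: final_score=1 → 1

15, 67, 87, 1, 69, 47, 96, 54, 1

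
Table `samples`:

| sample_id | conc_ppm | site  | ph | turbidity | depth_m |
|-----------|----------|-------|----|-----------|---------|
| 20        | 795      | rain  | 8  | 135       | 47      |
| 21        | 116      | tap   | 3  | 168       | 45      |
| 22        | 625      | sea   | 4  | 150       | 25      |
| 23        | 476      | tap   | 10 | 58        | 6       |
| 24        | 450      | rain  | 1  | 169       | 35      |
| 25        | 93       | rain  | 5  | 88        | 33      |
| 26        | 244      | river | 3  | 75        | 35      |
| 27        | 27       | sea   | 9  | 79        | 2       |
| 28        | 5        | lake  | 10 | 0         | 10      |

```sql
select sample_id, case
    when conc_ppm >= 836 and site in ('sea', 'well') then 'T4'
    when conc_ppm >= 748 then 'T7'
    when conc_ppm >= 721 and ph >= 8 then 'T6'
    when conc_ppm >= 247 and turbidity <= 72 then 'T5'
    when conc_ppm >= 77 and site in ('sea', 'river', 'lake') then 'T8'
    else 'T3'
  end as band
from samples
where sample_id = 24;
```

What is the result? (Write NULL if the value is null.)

sample_id = 24: conc_ppm=450, site=rain, ph=1, turbidity=169, depth_m=35.
conc_ppm >= 836 and site in ('sea', 'well') → false
conc_ppm >= 748 → false
conc_ppm >= 721 and ph >= 8 → false
conc_ppm >= 247 and turbidity <= 72 → false
conc_ppm >= 77 and site in ('sea', 'river', 'lake') → false
No prior WHEN matched → ELSE → T3

T3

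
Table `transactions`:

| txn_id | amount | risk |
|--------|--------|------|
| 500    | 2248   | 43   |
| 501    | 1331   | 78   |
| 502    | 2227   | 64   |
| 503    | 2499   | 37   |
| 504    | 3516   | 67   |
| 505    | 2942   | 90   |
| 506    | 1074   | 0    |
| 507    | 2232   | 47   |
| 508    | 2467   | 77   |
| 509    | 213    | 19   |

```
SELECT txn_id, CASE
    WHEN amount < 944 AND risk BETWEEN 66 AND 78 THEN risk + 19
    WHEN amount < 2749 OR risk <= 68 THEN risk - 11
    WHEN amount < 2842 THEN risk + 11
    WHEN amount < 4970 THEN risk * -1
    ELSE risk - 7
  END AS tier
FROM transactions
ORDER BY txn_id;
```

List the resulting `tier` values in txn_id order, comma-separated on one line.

txn_id=500: amount < 2749 OR risk <= 68 → 32
txn_id=501: amount < 2749 OR risk <= 68 → 67
txn_id=502: amount < 2749 OR risk <= 68 → 53
txn_id=503: amount < 2749 OR risk <= 68 → 26
txn_id=504: amount < 2749 OR risk <= 68 → 56
txn_id=505: amount < 4970 → -90
txn_id=506: amount < 2749 OR risk <= 68 → -11
txn_id=507: amount < 2749 OR risk <= 68 → 36
txn_id=508: amount < 2749 OR risk <= 68 → 66
txn_id=509: amount < 2749 OR risk <= 68 → 8

32, 67, 53, 26, 56, -90, -11, 36, 66, 8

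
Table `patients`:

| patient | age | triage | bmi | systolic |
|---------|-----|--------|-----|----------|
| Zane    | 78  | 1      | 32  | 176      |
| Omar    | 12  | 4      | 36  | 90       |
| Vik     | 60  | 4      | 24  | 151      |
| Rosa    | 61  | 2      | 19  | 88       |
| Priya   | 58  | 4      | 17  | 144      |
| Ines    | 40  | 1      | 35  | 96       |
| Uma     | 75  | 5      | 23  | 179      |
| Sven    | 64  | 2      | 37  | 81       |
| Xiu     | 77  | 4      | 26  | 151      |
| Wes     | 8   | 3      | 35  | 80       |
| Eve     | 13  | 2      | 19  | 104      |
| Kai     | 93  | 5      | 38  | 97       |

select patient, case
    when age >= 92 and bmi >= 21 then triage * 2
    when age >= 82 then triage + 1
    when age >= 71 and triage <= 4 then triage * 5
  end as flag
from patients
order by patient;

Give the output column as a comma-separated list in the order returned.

patient=Eve: (no match → NULL) → NULL
patient=Ines: (no match → NULL) → NULL
patient=Kai: age >= 92 and bmi >= 21 → 10
patient=Omar: (no match → NULL) → NULL
patient=Priya: (no match → NULL) → NULL
patient=Rosa: (no match → NULL) → NULL
patient=Sven: (no match → NULL) → NULL
patient=Uma: (no match → NULL) → NULL
patient=Vik: (no match → NULL) → NULL
patient=Wes: (no match → NULL) → NULL
patient=Xiu: age >= 71 and triage <= 4 → 20
patient=Zane: age >= 71 and triage <= 4 → 5

NULL, NULL, 10, NULL, NULL, NULL, NULL, NULL, NULL, NULL, 20, 5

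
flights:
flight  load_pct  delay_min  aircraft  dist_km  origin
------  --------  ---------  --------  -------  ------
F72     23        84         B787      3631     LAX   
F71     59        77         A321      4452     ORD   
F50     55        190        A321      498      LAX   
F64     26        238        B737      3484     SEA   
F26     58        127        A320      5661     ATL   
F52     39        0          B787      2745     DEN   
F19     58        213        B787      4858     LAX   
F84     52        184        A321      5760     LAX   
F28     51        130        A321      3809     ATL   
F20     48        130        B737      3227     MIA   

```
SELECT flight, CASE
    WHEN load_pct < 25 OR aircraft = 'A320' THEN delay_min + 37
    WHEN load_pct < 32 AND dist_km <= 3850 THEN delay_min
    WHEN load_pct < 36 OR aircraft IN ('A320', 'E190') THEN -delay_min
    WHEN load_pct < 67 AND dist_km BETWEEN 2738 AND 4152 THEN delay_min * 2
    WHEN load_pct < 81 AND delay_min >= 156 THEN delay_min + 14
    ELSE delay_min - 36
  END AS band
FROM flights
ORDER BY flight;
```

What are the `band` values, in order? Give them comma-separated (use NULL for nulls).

flight=F19: load_pct < 81 AND delay_min >= 156 → 227
flight=F20: load_pct < 67 AND dist_km BETWEEN 2738 AND 4152 → 260
flight=F26: load_pct < 25 OR aircraft = 'A320' → 164
flight=F28: load_pct < 67 AND dist_km BETWEEN 2738 AND 4152 → 260
flight=F50: load_pct < 81 AND delay_min >= 156 → 204
flight=F52: load_pct < 67 AND dist_km BETWEEN 2738 AND 4152 → 0
flight=F64: load_pct < 32 AND dist_km <= 3850 → 238
flight=F71: ELSE → 41
flight=F72: load_pct < 25 OR aircraft = 'A320' → 121
flight=F84: load_pct < 81 AND delay_min >= 156 → 198

227, 260, 164, 260, 204, 0, 238, 41, 121, 198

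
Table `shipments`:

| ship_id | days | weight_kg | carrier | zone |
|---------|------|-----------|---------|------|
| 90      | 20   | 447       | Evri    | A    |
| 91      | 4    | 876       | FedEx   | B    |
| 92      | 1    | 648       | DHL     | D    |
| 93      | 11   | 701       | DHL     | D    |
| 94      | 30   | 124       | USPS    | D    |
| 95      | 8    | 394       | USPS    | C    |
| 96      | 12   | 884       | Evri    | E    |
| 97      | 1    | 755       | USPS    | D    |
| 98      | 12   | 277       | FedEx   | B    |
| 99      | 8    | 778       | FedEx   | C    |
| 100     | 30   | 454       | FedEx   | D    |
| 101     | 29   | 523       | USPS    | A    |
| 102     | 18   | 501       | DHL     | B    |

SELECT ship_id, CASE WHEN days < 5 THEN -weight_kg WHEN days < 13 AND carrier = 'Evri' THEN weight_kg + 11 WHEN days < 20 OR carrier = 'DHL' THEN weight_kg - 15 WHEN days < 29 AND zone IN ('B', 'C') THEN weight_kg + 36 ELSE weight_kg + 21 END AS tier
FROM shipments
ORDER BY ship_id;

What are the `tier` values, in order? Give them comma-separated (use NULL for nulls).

468, -876, -648, 686, 145, 379, 895, -755, 262, 763, 475, 544, 486

ship_id=90: ELSE → 468
ship_id=91: days < 5 → -876
ship_id=92: days < 5 → -648
ship_id=93: days < 20 OR carrier = 'DHL' → 686
ship_id=94: ELSE → 145
ship_id=95: days < 20 OR carrier = 'DHL' → 379
ship_id=96: days < 13 AND carrier = 'Evri' → 895
ship_id=97: days < 5 → -755
ship_id=98: days < 20 OR carrier = 'DHL' → 262
ship_id=99: days < 20 OR carrier = 'DHL' → 763
ship_id=100: ELSE → 475
ship_id=101: ELSE → 544
ship_id=102: days < 20 OR carrier = 'DHL' → 486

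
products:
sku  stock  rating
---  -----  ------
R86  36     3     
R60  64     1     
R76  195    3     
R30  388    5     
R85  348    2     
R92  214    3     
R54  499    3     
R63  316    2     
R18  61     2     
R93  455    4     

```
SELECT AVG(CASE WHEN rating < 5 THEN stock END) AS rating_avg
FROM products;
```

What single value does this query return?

243.1111111111

sku=R86: ✓ → 36
sku=R60: ✓ → 64
sku=R76: ✓ → 195
sku=R30: ✗
sku=R85: ✓ → 348
sku=R92: ✓ → 214
sku=R54: ✓ → 499
sku=R63: ✓ → 316
sku=R18: ✓ → 61
sku=R93: ✓ → 455
rating_avg = (36 + 64 + 195 + 348 + 214 + 499 + 316 + 61 + 455) / 9 = 243.1111111111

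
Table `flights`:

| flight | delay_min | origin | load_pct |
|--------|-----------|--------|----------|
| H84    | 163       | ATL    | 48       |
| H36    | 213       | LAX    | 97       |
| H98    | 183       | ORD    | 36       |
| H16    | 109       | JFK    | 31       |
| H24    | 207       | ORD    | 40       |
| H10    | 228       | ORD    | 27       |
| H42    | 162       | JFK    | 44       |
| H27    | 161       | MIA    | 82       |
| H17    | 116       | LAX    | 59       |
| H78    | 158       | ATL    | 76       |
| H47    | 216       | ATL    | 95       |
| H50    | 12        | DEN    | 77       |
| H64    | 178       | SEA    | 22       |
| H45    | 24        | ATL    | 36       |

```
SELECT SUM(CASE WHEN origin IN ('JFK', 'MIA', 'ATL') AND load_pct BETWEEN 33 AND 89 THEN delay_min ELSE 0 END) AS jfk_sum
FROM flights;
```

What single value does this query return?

668

flight=H84: ✓ → 163
flight=H36: ✗
flight=H98: ✗
flight=H16: ✗
flight=H24: ✗
flight=H10: ✗
flight=H42: ✓ → 162
flight=H27: ✓ → 161
flight=H17: ✗
flight=H78: ✓ → 158
flight=H47: ✗
flight=H50: ✗
flight=H64: ✗
flight=H45: ✓ → 24
jfk_sum = 163 + 162 + 161 + 158 + 24 = 668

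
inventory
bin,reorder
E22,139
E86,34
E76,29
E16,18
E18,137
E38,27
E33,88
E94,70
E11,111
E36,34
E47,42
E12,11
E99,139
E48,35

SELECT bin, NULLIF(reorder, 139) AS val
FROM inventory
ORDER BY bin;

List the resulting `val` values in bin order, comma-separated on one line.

111, 11, 18, 137, NULL, 88, 34, 27, 42, 35, 29, 34, 70, NULL

bin=E11: reorder=111 vs 139: differ → 111
bin=E12: reorder=11 vs 139: differ → 11
bin=E16: reorder=18 vs 139: differ → 18
bin=E18: reorder=137 vs 139: differ → 137
bin=E22: reorder=139 vs 139: equal → NULL
bin=E33: reorder=88 vs 139: differ → 88
bin=E36: reorder=34 vs 139: differ → 34
bin=E38: reorder=27 vs 139: differ → 27
bin=E47: reorder=42 vs 139: differ → 42
bin=E48: reorder=35 vs 139: differ → 35
bin=E76: reorder=29 vs 139: differ → 29
bin=E86: reorder=34 vs 139: differ → 34
bin=E94: reorder=70 vs 139: differ → 70
bin=E99: reorder=139 vs 139: equal → NULL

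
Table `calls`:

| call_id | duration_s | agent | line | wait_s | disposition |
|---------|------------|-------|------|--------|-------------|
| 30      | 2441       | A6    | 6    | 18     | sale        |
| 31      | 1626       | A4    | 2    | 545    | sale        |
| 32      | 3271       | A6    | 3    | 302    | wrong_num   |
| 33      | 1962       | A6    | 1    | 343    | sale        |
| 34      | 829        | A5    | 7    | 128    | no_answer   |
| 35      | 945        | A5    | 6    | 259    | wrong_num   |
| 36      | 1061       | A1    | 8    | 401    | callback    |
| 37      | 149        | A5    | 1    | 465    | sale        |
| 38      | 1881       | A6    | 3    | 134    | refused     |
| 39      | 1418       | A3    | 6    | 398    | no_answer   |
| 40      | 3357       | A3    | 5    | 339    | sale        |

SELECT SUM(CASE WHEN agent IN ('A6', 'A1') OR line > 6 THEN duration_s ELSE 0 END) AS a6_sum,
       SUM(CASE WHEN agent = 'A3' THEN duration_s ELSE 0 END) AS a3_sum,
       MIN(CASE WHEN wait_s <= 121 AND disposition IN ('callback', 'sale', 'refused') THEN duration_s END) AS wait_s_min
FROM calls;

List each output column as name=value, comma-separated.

[a6_sum: agent IN ('A6', 'A1') OR line > 6]
call_id=30: ✓ → 2441
call_id=31: ✗
call_id=32: ✓ → 3271
call_id=33: ✓ → 1962
call_id=34: ✓ → 829
call_id=35: ✗
call_id=36: ✓ → 1061
call_id=37: ✗
call_id=38: ✓ → 1881
call_id=39: ✗
call_id=40: ✗
a6_sum = 2441 + 3271 + 1962 + 829 + 1061 + 1881 = 11445
—
[a3_sum: agent = 'A3']
call_id=30: ✗
call_id=31: ✗
call_id=32: ✗
call_id=33: ✗
call_id=34: ✗
call_id=35: ✗
call_id=36: ✗
call_id=37: ✗
call_id=38: ✗
call_id=39: ✓ → 1418
call_id=40: ✓ → 3357
a3_sum = 1418 + 3357 = 4775
—
[wait_s_min: wait_s <= 121 AND disposition IN ('callback', 'sale', 'refused')]
call_id=30: ✓ → 2441
call_id=31: ✗
call_id=32: ✗
call_id=33: ✗
call_id=34: ✗
call_id=35: ✗
call_id=36: ✗
call_id=37: ✗
call_id=38: ✗
call_id=39: ✗
call_id=40: ✗
wait_s_min = MIN(2441) = 2441

a6_sum=11445, a3_sum=4775, wait_s_min=2441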